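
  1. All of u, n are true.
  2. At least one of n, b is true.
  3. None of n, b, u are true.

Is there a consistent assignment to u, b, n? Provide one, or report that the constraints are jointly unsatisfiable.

Case u = True:
  Constraint (3) is violated (u=T) — contradiction.
Case u = False:
  Constraint (1) is violated (u=F) — contradiction.
Both cases fail — unsatisfiable.

UNSATISFIABLE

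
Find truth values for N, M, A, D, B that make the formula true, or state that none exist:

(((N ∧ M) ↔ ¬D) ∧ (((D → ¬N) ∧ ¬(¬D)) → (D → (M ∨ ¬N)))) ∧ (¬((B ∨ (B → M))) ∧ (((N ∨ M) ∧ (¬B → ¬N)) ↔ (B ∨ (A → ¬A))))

The conjunct ¬((B ∨ (B → M))) is unsatisfiable on its own:
  M=F, B=F: evaluates to False.
  M=F, B=T: evaluates to False.
  M=T, B=F: evaluates to False.
  M=T, B=T: evaluates to False.
So the whole conjunction is unsatisfiable.

No satisfying assignment exists.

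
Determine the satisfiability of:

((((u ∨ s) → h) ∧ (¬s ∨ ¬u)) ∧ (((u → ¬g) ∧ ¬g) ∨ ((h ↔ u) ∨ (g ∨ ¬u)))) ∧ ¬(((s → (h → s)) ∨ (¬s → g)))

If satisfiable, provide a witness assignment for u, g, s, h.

UNSATISFIABLE

The conjunct ¬(((s → (h → s)) ∨ (¬s → g))) is unsatisfiable on its own:
  g=F, s=F, h=F: evaluates to False.
  g=F, s=F, h=T: evaluates to False.
  g=F, s=T, h=F: evaluates to False.
  g=F, s=T, h=T: evaluates to False.
  g=T, s=F, h=F: evaluates to False.
  g=T, s=F, h=T: evaluates to False.
  g=T, s=T, h=F: evaluates to False.
  g=T, s=T, h=T: evaluates to False.
So the whole conjunction is unsatisfiable.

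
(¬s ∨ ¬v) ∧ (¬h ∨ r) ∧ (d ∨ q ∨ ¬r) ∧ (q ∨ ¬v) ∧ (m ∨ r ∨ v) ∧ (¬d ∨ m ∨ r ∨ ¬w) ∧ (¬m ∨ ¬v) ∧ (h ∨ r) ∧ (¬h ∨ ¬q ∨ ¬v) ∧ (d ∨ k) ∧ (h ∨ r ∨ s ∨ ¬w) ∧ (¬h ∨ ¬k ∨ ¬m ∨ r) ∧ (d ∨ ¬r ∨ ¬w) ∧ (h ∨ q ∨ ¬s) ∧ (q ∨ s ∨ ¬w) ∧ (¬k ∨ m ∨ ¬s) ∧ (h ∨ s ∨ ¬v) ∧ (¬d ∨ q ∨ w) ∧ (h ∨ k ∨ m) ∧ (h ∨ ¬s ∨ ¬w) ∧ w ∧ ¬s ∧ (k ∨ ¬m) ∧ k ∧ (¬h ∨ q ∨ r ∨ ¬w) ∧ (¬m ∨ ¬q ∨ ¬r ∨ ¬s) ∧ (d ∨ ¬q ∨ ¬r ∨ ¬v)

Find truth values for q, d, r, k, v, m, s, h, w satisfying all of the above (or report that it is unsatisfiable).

Unit clause (w) forces w = True.
Unit clause (¬s) forces s = False.
Unit clause (k) forces k = True.
In (q ∨ s ∨ ¬w) only q is left, so q = True.
Try d = False:
  (d ∨ ¬r ∨ ¬w) forces r = False.
  (¬h ∨ r) forces h = False.
  clause (h ∨ r) is falsified — backtrack.
So d = True.
Try r = False:
  (¬h ∨ r) forces h = False.
  clause (h ∨ r) is falsified — backtrack.
So r = True.
Set v = False.
Set m = False.
Set h = True.
All clauses satisfied.

q: True; d: True; r: True; k: True; v: False; m: False; s: False; h: True; w: True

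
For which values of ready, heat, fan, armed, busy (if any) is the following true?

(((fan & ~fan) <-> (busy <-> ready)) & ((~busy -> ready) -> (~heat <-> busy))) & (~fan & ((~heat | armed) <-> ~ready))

ready: False; heat: False; fan: False; armed: False; busy: True

  ((fan & ~fan) <-> (busy <-> ready)) & ((~busy -> ready) -> (~heat <-> busy)) = True
    (fan & ~fan) <-> (busy <-> ready) = True
      fan & ~fan = False
        ~fan = True
      busy <-> ready = False
    (~busy -> ready) -> (~heat <-> busy) = True
      ~busy -> ready = True
        ~busy = False
      ~heat <-> busy = True
        ~heat = True
  ~fan & ((~heat | armed) <-> ~ready) = True
    ~fan = True
    (~heat | armed) <-> ~ready = True
      ~heat | armed = True
        ~heat = True
      ~ready = True
Both conjuncts True, so the formula holds.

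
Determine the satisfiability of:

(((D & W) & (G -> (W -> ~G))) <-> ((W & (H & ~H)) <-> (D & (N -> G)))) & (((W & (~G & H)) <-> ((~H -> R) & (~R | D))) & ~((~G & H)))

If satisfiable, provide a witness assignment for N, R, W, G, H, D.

N: False; R: False; W: False; G: True; H: False; D: True

  ((D & W) & (G -> (W -> ~G))) <-> ((W & (H & ~H)) <-> (D & (N -> G))) = True
    (D & W) & (G -> (W -> ~G)) = False
      D & W = False
      G -> (W -> ~G) = True
        W -> ~G = True
          ~G = False
    (W & (H & ~H)) <-> (D & (N -> G)) = False
      W & (H & ~H) = False
        H & ~H = False
          ~H = True
      D & (N -> G) = True
        N -> G = True
  ((W & (~G & H)) <-> ((~H -> R) & (~R | D))) & ~((~G & H)) = True
    (W & (~G & H)) <-> ((~H -> R) & (~R | D)) = True
      W & (~G & H) = False
        ~G & H = False
          ~G = False
      (~H -> R) & (~R | D) = False
        ~H -> R = False
          ~H = True
        ~R | D = True
          ~R = True
    ~((~G & H)) = True
      ~G & H = False
        ~G = False
Both conjuncts True, so the formula holds.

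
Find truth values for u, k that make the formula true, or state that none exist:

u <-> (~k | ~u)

u: True, k: False

  u <-> (~k | ~u) = True
    ~k | ~u = True
      ~k = True
      ~u = False
The formula evaluates to True.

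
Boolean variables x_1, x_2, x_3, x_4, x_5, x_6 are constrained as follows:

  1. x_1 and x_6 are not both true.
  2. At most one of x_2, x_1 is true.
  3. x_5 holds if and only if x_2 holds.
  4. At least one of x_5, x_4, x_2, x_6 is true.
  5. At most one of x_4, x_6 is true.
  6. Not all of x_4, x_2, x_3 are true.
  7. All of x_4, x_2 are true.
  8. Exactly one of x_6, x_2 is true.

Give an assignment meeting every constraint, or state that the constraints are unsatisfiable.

x_1 = False; x_2 = True; x_3 = False; x_4 = True; x_5 = True; x_6 = False

  (1) x_1=F, x_6=F — not both ✓
  (2) {x_2, x_1}: 1 true — at most one ✓
  (3) x_5=T, x_2=T — same ✓
  (4) {x_5, x_4, x_2, x_6}: 3 true — at least one ✓
  (5) {x_4, x_6}: 1 true — at most one ✓
  (6) {x_4, x_2, x_3}: 2/3 true — not all ✓
  (7) {x_4, x_2}: all 2 true ✓
  (8) {x_6, x_2}: 1 true — exactly one ✓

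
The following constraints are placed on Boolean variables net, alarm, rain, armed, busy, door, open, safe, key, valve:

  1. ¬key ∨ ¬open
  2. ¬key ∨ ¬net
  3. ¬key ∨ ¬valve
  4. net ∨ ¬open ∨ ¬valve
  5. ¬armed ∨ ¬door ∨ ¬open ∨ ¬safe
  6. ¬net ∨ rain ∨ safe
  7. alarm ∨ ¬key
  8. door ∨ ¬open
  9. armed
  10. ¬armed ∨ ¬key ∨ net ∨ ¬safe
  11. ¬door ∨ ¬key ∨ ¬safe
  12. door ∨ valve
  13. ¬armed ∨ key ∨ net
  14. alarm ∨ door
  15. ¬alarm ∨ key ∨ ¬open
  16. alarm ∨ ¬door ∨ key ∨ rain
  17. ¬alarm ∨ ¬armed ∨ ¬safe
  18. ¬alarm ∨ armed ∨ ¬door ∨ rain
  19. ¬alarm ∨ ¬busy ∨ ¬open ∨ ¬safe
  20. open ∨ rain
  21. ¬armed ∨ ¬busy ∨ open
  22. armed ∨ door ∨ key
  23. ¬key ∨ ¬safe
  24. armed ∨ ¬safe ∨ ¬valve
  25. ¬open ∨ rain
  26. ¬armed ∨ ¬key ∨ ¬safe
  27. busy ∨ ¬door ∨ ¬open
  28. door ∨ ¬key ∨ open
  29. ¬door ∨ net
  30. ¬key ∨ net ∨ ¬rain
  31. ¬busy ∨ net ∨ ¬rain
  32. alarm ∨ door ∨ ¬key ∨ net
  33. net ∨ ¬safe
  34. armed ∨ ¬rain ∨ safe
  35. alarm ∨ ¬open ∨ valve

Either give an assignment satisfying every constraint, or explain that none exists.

Unit clause (armed) forces armed = True.
Set net = True.
  then (¬key ∨ ¬net) forces key = False.
Set alarm = False.
  then (alarm ∨ door) forces door = True.
  then (alarm ∨ ¬door ∨ key ∨ rain) forces rain = True.
Set busy = False.
  then (busy ∨ ¬door ∨ ¬open) forces open = False.
Set safe = False.
Set valve = True.
All clauses satisfied.

net = True; alarm = False; rain = True; armed = True; busy = False; door = True; open = False; safe = False; key = False; valve = True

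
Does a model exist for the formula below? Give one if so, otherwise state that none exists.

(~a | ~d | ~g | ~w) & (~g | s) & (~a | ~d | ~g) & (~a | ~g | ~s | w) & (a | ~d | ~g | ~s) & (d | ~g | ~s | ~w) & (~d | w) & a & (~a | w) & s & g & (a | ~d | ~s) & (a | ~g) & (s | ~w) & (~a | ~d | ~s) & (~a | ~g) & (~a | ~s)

Case s = True:
  (a) forces a = True.
  Clause (~a | ~s) is falsified — contradiction.
Case s = False:
  Clause (s) is falsified — contradiction.
Both cases fail, so the formula is unsatisfiable.

Unsatisfiable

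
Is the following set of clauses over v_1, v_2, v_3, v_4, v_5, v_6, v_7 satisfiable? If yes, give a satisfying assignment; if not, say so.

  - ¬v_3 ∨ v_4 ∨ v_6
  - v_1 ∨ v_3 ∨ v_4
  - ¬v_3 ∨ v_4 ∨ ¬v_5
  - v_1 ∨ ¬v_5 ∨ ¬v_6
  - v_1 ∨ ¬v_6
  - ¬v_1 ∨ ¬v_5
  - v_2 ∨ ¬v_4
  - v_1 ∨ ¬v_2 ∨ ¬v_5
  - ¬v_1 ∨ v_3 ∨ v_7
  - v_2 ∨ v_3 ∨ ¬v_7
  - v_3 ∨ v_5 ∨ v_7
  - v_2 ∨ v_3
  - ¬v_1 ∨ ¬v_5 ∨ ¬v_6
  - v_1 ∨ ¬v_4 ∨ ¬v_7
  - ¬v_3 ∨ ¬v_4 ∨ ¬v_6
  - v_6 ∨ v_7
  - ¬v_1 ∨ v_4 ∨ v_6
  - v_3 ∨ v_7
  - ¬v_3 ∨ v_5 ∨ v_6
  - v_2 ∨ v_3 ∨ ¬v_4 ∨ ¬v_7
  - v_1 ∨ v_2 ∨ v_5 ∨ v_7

Set v_1 = True.
  then (¬v_1 ∨ ¬v_5) forces v_5 = False.
Set v_2 = True.
Set v_3 = True.
  then (¬v_3 ∨ v_5 ∨ v_6) forces v_6 = True.
  then (¬v_3 ∨ ¬v_4 ∨ ¬v_6) forces v_4 = False.
Set v_7 = False.
All clauses satisfied.

v_1 = True, v_2 = True, v_3 = True, v_4 = False, v_5 = False, v_6 = True, v_7 = False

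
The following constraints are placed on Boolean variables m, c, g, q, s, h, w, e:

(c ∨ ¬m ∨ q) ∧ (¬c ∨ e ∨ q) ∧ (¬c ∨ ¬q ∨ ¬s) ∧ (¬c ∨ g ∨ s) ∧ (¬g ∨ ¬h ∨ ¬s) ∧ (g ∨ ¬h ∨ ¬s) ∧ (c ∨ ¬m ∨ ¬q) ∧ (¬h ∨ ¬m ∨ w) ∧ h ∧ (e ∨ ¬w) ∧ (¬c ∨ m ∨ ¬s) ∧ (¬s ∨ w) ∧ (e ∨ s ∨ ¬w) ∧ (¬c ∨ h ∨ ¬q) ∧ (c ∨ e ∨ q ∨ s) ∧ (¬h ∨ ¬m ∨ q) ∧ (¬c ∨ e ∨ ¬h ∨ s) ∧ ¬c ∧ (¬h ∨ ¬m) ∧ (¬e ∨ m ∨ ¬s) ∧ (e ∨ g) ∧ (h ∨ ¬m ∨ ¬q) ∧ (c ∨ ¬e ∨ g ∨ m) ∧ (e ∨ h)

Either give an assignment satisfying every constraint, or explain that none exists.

m=F; c=F; g=T; q=F; s=F; h=T; w=T; e=T

Unit clause (h) forces h = True.
Unit clause (¬c) forces c = False.
In (¬h ∨ ¬m) only ¬m is left, so m = False.
Try g = False:
  (g ∨ ¬h ∨ ¬s) forces s = False.
  (e ∨ g) forces e = True.
  clause (c ∨ ¬e ∨ g ∨ m) is falsified — backtrack.
So g = True.
  then (¬g ∨ ¬h ∨ ¬s) forces s = False.
Set q = False.
  then (c ∨ e ∨ q ∨ s) forces e = True.
Set w = True.
All clauses satisfied.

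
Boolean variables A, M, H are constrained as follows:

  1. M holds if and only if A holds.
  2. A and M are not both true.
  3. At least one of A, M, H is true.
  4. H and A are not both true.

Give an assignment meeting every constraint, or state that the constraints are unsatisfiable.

A = False; M = False; H = True

  (1) M=F, A=F — same ✓
  (2) A=F, M=F — not both ✓
  (3) {A, M, H}: 1 true — at least one ✓
  (4) H=T, A=F — not both ✓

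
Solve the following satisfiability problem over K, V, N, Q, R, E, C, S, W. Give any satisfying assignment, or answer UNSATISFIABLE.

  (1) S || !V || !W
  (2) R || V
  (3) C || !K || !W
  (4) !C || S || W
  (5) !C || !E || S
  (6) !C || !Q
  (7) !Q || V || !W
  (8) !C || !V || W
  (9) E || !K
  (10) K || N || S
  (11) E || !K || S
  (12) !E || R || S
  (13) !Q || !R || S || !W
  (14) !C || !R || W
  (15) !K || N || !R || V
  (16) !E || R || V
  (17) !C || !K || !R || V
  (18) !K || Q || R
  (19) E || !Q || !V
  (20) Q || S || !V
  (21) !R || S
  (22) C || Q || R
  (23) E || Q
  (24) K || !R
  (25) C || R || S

K: True, V: True, N: False, Q: False, R: True, E: True, C: False, S: True, W: False

Set K = True.
  then (E || !K) forces E = True.
Set V = True.
Set N = False.
Set Q = False.
  then (!K || Q || R) forces R = True.
  then (Q || S || !V) forces S = True.
Set C = False.
  then (C || !K || !W) forces W = False.
All clauses satisfied.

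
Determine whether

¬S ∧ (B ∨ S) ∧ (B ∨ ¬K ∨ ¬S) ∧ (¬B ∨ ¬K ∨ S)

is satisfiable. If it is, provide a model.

Unit clause (¬S) forces S = False.
In (B ∨ S) only B is left, so B = True.
In (¬B ∨ ¬K ∨ S) only ¬K is left, so K = False.
All clauses satisfied.

K: False, S: False, B: True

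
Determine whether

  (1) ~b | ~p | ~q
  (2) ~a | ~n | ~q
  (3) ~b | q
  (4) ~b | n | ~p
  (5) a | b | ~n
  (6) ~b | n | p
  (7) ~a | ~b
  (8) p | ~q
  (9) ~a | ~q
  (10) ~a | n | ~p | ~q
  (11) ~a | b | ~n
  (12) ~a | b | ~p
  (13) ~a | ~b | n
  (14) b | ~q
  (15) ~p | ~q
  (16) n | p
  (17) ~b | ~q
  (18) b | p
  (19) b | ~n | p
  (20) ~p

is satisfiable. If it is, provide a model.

Unsatisfiable — no assignment works.

Case p = True:
  Clause (~p) is falsified — contradiction.
Case p = False:
  (p | ~q) forces q = False.
  (~b | q) forces b = False.
  Clause (b | p) is falsified — contradiction.
Both cases fail, so the formula is unsatisfiable.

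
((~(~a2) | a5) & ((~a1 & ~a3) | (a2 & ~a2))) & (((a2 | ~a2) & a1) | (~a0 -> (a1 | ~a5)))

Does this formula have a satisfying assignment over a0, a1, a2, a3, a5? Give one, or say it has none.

a0 = True; a1 = False; a2 = False; a3 = False; a5 = True

  (~(~a2) | a5) & ((~a1 & ~a3) | (a2 & ~a2)) = True
    ~(~a2) | a5 = True
      ~(~a2) = False
        ~a2 = True
    (~a1 & ~a3) | (a2 & ~a2) = True
      ~a1 & ~a3 = True
        ~a1 = True
        ~a3 = True
      a2 & ~a2 = False
        ~a2 = True
  ((a2 | ~a2) & a1) | (~a0 -> (a1 | ~a5)) = True
    (a2 | ~a2) & a1 = False
      a2 | ~a2 = True
        ~a2 = True
    ~a0 -> (a1 | ~a5) = True
      ~a0 = False
      a1 | ~a5 = False
        ~a5 = False
Both conjuncts True, so the formula holds.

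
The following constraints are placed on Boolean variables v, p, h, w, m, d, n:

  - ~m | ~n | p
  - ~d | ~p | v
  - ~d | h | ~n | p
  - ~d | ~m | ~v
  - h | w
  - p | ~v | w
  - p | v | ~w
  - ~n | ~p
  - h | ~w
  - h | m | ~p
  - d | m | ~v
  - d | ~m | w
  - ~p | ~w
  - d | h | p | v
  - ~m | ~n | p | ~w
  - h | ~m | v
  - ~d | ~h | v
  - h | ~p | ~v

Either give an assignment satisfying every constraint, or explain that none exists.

Set v = True.
Set p = False.
  then (p | ~v | w) forces w = True.
  then (h | ~w) forces h = True.
Set m = False.
  then (d | m | ~v) forces d = True.
Set n = True.
All clauses satisfied.

v=T, p=F, h=T, w=T, m=F, d=T, n=T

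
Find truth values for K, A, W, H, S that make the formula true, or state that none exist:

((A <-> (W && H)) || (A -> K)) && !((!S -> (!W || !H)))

K=F, A=T, W=T, H=T, S=F

  (A <-> (W && H)) || (A -> K) = True
    A <-> (W && H) = True
      W && H = True
    A -> K = False
  !((!S -> (!W || !H))) = True
    !S -> (!W || !H) = False
      !S = True
      !W || !H = False
        !W = False
        !H = False
Both conjuncts True, so the formula holds.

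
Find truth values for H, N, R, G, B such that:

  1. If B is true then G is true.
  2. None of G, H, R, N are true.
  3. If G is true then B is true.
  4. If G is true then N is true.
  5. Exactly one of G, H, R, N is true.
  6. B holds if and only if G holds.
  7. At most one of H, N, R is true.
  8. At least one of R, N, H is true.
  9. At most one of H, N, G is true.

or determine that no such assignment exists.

Case H = True:
  Constraint (2) is violated (H=T) — contradiction.
Case H = False:
  (2) forces G = False.
  (1) with G=F forces B = False.
  (2) forces R = False.
  (2) forces N = False.
  Constraint (5) is violated (G=F, H=F, R=F, N=F) — contradiction.
Both cases fail — unsatisfiable.

Unsatisfiable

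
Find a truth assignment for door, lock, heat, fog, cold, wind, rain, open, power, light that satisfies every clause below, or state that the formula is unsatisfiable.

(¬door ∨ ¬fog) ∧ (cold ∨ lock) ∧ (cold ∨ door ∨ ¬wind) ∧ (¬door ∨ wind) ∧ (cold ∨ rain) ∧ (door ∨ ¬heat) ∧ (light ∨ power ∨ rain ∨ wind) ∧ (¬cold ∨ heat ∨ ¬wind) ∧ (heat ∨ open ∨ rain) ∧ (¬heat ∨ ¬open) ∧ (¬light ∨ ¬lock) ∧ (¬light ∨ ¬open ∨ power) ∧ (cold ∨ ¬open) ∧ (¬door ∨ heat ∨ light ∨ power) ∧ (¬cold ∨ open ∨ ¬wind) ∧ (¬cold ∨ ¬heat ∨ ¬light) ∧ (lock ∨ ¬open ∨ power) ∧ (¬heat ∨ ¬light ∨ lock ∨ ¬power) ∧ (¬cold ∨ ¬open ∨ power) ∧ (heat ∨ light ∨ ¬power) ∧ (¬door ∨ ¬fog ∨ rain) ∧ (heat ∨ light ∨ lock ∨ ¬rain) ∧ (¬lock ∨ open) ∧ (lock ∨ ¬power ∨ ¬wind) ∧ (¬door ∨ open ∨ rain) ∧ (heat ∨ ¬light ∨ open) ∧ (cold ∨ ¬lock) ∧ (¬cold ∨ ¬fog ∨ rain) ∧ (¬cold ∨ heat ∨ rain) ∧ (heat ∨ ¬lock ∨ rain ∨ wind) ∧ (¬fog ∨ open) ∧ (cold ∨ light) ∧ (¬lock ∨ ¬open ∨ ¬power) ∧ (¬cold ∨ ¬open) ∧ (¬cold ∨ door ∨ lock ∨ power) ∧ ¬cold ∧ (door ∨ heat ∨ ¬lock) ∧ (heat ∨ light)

Case cold = True:
  Clause (¬cold) is falsified — contradiction.
Case cold = False:
  (cold ∨ lock) forces lock = True.
  Clause (cold ∨ ¬lock) is falsified — contradiction.
Both cases fail, so the formula is unsatisfiable.

Unsatisfiable — no assignment works.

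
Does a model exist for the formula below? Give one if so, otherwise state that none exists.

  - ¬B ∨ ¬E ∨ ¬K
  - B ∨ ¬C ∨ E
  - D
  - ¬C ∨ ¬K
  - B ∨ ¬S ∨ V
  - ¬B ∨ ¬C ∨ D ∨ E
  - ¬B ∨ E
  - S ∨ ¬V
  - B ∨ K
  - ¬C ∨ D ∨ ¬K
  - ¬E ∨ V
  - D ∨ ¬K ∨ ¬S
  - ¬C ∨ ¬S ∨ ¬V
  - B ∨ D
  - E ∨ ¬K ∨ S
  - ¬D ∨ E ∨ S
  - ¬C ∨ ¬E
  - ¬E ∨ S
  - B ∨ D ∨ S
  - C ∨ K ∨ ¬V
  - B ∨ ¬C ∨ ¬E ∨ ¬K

S: True; V: True; E: False; K: True; B: False; D: True; C: False

Unit clause (D) forces D = True.
Try S = False:
  (S ∨ ¬V) forces V = False.
  (¬E ∨ V) forces E = False.
  clause (¬D ∨ E ∨ S) is falsified — backtrack.
So S = True.
Set V = True.
  then (¬C ∨ ¬S ∨ ¬V) forces C = False.
  then (C ∨ K ∨ ¬V) forces K = True.
Set E = False.
  then (¬B ∨ E) forces B = False.
All clauses satisfied.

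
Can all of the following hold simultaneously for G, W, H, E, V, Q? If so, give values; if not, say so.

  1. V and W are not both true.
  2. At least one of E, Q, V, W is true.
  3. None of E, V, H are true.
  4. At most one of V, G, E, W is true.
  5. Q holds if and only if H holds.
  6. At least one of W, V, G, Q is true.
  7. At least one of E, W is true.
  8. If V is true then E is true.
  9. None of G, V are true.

G = False, W = True, H = False, E = False, V = False, Q = False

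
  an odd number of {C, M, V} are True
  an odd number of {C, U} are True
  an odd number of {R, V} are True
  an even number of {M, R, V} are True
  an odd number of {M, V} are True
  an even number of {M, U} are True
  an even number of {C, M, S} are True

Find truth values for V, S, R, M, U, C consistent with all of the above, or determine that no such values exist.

V = False, S = True, R = True, M = True, U = True, C = False

{C, M, V}: 1 true → odd ✓
{C, U}: 1 true → odd ✓
{R, V}: 1 true → odd ✓
{M, R, V}: 2 true → even ✓
{M, V}: 1 true → odd ✓
{M, U}: 2 true → even ✓
{C, M, S}: 2 true → even ✓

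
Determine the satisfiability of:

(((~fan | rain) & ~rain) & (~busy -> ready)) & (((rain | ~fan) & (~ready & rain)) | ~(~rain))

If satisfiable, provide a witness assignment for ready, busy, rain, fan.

Case rain = True: the conjunct ~rain is False.
Case rain = False: the conjunct ((rain | ~fan) & (~ready & rain)) | ~(~rain) becomes (~fan & False) | ~True = False.
Both cases fail — unsatisfiable.

Unsatisfiable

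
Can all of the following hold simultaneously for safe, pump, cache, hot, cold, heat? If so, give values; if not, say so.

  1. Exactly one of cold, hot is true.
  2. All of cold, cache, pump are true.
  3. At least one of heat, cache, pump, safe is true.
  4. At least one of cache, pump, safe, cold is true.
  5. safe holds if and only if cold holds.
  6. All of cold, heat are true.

safe = True, pump = True, cache = True, hot = False, cold = True, heat = True

  (1) {cold, hot}: 1 true — exactly one ✓
  (2) {cold, cache, pump}: all 3 true ✓
  (3) {heat, cache, pump, safe}: 4 true — at least one ✓
  (4) {cache, pump, safe, cold}: 4 true — at least one ✓
  (5) safe=T, cold=T — same ✓
  (6) {cold, heat}: all 2 true ✓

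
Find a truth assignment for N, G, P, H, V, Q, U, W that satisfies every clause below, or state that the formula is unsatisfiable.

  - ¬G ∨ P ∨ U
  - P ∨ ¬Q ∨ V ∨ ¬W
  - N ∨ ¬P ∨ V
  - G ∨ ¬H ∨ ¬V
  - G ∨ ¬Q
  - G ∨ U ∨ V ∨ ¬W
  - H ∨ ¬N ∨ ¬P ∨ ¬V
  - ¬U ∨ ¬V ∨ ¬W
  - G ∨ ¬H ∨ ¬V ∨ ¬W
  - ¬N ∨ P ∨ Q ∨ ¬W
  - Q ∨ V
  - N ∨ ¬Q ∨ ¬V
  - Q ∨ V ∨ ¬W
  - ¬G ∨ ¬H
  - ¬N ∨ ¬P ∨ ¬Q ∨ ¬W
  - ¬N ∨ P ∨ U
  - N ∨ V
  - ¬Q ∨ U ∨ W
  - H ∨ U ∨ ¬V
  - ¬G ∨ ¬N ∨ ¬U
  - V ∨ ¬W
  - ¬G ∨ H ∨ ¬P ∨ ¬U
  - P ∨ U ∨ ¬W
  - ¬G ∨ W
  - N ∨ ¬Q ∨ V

N = True, G = False, P = False, H = False, V = True, Q = False, U = True, W = False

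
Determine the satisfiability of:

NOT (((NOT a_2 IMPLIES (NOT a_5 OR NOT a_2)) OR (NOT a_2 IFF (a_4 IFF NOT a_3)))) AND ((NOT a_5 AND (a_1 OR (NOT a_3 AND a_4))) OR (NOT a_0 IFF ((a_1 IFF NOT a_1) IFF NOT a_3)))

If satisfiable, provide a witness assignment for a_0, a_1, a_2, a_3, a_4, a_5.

The conjunct NOT (((NOT a_2 IMPLIES (NOT a_5 OR NOT a_2)) OR (NOT a_2 IFF (a_4 IFF NOT a_3)))) is unsatisfiable on its own:
  a_2 = True: this becomes NOT ((True OR NOT ((a_4 IFF NOT a_3)))) = False.
  a_2 = False: this becomes NOT ((True OR (a_4 IFF NOT a_3))) = False.
So the whole conjunction is unsatisfiable.

Unsatisfiable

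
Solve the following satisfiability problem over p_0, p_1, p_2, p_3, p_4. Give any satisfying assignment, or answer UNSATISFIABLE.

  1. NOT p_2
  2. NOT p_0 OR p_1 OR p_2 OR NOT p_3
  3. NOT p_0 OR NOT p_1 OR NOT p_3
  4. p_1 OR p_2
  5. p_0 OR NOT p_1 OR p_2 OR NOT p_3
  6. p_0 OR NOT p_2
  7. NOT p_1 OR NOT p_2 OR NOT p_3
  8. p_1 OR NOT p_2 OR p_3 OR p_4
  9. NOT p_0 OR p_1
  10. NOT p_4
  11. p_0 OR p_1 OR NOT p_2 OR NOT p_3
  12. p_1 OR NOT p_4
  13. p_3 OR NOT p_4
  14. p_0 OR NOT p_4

Unit clause (NOT p_2) forces p_2 = False.
In (p_1 OR p_2) only p_1 is left, so p_1 = True.
Unit clause (NOT p_4) forces p_4 = False.
Set p_0 = False.
  then (p_0 OR NOT p_1 OR p_2 OR NOT p_3) forces p_3 = False.
All clauses satisfied.

p_0=F, p_1=T, p_2=F, p_3=F, p_4=F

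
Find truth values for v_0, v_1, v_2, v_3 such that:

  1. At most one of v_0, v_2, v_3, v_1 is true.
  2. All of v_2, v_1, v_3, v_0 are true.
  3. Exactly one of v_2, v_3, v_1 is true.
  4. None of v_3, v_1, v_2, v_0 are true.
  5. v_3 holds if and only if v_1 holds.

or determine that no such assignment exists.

Case v_0 = True:
  Constraint (4) is violated (v_0=T) — contradiction.
Case v_0 = False:
  Constraint (2) is violated (v_0=F) — contradiction.
Both cases fail — unsatisfiable.

UNSATISFIABLE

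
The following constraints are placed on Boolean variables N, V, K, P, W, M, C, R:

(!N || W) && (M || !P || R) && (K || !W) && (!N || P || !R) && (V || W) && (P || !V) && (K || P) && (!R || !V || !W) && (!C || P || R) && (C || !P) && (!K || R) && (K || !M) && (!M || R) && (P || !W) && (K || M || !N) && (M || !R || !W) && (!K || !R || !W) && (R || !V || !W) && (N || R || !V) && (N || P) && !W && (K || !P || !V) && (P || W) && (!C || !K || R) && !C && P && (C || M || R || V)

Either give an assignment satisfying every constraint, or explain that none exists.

The formula is unsatisfiable.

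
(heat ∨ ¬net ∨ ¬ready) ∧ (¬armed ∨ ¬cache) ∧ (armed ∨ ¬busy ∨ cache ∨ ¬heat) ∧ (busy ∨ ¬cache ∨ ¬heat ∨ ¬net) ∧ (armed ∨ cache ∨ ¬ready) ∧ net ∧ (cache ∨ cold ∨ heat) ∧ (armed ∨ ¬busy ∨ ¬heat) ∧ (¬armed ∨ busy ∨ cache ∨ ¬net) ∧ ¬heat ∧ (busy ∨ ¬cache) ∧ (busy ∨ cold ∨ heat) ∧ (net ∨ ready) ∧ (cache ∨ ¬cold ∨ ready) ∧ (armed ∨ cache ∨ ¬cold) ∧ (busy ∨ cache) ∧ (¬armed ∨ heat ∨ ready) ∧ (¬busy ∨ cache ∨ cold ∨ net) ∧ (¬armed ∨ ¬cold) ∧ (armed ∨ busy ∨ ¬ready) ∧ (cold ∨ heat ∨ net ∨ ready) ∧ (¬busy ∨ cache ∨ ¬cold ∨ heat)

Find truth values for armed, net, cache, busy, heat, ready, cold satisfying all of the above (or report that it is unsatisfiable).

armed = False, net = True, cache = True, busy = True, heat = False, ready = False, cold = False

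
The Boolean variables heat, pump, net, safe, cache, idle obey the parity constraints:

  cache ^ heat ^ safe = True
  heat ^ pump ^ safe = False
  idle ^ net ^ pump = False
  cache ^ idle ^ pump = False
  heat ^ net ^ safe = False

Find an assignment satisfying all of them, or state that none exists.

No satisfying assignment exists.

Adding constraints 1, 3, 4, 5 mod 2: every variable appears an even number of times on the left, so the left side is 0.
But the right sides sum to 1 (mod 2). 0 ≠ 1 — the system is inconsistent.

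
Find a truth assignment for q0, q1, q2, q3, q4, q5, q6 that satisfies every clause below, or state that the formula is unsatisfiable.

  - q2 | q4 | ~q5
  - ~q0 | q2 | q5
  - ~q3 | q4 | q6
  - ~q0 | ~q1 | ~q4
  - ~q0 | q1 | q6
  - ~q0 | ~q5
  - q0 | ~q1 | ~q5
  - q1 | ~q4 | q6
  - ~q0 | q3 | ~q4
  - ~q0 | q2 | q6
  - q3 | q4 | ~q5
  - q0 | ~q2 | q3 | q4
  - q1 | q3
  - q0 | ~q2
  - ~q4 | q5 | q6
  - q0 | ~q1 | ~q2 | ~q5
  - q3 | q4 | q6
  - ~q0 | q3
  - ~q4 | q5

Set q0 = False.
  then (q0 | ~q2) forces q2 = False.
Set q1 = False.
  then (q1 | q3) forces q3 = True.
Set q4 = False.
  then (q2 | q4 | ~q5) forces q5 = False.
  then (~q3 | q4 | q6) forces q6 = True.
All clauses satisfied.

q0 = False, q1 = False, q2 = False, q3 = True, q4 = False, q5 = False, q6 = True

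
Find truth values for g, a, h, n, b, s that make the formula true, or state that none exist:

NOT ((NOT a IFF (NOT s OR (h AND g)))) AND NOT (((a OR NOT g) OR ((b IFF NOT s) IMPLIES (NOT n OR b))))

g: True, a: False, h: False, n: True, b: False, s: True

  NOT ((NOT a IFF (NOT s OR (h AND g)))) = True
    NOT a IFF (NOT s OR (h AND g)) = False
      NOT a = True
      NOT s OR (h AND g) = False
        NOT s = False
        h AND g = False
  NOT (((a OR NOT g) OR ((b IFF NOT s) IMPLIES (NOT n OR b)))) = True
    (a OR NOT g) OR ((b IFF NOT s) IMPLIES (NOT n OR b)) = False
      a OR NOT g = False
        NOT g = False
      (b IFF NOT s) IMPLIES (NOT n OR b) = False
        b IFF NOT s = True
          NOT s = False
        NOT n OR b = False
          NOT n = False
Both conjuncts True, so the formula holds.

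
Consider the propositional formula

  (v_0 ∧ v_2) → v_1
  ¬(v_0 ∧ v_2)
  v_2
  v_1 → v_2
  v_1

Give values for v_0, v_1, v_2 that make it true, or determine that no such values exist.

Unit clause (v_2) forces v_2 = True.
Unit clause (v_1) forces v_1 = True.
In (¬v_0 ∨ ¬v_2) only ¬v_0 is left, so v_0 = False.
Check each clause:
  (v_2): v_2 holds.
  (v_1): v_1 holds.
  (¬v_0 ∨ v_1 ∨ ¬v_2): ¬v_0 holds.
  (¬v_1 ∨ v_2): v_2 holds.
  (¬v_0 ∨ ¬v_2): ¬v_0 holds.
All clauses satisfied.

v_0 = False, v_1 = True, v_2 = True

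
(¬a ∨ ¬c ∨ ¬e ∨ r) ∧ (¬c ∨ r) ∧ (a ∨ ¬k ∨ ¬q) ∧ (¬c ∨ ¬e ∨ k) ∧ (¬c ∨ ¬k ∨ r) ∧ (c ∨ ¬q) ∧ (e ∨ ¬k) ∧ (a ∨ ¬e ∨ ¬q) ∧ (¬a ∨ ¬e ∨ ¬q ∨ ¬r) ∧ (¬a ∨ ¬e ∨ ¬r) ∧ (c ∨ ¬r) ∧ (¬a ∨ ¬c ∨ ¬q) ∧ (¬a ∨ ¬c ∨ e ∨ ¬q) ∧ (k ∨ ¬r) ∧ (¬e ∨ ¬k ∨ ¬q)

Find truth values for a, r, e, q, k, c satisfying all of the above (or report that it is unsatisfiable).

a=T, r=F, e=T, q=F, k=F, c=F

Set a = True.
Set r = False.
  then (¬c ∨ r) forces c = False.
  then (c ∨ ¬q) forces q = False.
Set e = True.
Set k = False.
All clauses satisfied.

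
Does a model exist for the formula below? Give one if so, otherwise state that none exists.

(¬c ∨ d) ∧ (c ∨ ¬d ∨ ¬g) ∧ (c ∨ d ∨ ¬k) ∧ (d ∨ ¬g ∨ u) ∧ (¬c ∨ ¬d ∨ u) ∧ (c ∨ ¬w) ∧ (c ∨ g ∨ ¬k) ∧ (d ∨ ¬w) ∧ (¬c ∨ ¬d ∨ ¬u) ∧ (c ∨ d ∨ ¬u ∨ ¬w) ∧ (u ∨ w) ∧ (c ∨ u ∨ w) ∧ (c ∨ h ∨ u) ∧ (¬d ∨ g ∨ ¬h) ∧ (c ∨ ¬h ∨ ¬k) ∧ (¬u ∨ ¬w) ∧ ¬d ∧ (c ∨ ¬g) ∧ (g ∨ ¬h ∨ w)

g = False, d = False, h = False, u = True, w = False, k = False, c = False

Unit clause (¬d) forces d = False.
In (¬c ∨ d) only ¬c is left, so c = False.
In (c ∨ d ∨ ¬k) only ¬k is left, so k = False.
In (c ∨ ¬w) only ¬w is left, so w = False.
In (u ∨ w) only u is left, so u = True.
In (c ∨ ¬g) only ¬g is left, so g = False.
In (g ∨ ¬h ∨ w) only ¬h is left, so h = False.
All clauses satisfied.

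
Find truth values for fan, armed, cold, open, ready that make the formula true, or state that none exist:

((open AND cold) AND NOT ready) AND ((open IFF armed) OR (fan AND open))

fan = True, armed = False, cold = True, open = True, ready = False

  (open AND cold) AND NOT ready = True
    open AND cold = True
    NOT ready = True
  (open IFF armed) OR (fan AND open) = True
    open IFF armed = False
    fan AND open = True
Both conjuncts True, so the formula holds.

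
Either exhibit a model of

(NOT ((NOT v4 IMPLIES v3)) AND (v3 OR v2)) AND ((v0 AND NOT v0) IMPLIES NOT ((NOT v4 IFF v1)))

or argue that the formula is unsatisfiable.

v0=T, v1=F, v2=T, v3=F, v4=F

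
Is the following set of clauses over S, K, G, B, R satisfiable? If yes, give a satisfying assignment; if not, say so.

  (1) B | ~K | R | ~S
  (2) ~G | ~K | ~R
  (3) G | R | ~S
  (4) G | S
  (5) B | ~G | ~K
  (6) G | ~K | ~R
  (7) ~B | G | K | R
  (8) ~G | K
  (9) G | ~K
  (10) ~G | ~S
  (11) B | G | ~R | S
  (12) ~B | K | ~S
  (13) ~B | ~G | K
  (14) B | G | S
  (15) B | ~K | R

S=T; K=F; G=F; B=F; R=T

Set S = True.
  then (~G | ~S) forces G = False.
  then (G | R | ~S) forces R = True.
  then (G | ~K | ~R) forces K = False.
  then (~B | K | ~S) forces B = False.
All clauses satisfied.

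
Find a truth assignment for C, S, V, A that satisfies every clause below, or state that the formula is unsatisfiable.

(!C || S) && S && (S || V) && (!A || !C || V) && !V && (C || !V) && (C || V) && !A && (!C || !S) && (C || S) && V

Case V = True:
  Clause (!V) is falsified — contradiction.
Case V = False:
  Clause (V) is falsified — contradiction.
Both cases fail, so the formula is unsatisfiable.

Unsatisfiable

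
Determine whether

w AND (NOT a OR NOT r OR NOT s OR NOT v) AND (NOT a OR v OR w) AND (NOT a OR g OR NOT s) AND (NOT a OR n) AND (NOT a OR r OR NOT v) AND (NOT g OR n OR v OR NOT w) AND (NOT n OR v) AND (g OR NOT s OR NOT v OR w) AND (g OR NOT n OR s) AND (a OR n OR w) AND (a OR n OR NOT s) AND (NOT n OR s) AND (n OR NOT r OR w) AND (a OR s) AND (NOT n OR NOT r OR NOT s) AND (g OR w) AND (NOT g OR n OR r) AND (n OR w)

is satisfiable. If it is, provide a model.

Unit clause (w) forces w = True.
Set r = False.
Try s = False:
  (NOT n OR s) forces n = False.
  (NOT a OR n) forces a = False.
  clause (a OR s) is falsified — backtrack.
So s = True.
Set v = True.
  then (NOT a OR r OR NOT v) forces a = False.
  then (a OR n OR NOT s) forces n = True.
Set g = False.
All clauses satisfied.

r = False, s = True, w = True, v = True, g = False, n = True, a = False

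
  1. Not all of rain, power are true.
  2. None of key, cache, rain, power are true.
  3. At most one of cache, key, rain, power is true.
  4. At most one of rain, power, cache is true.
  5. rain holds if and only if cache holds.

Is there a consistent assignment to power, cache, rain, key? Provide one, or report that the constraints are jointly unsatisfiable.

power: False, cache: False, rain: False, key: False

  (1) {rain, power}: 0/2 true — not all ✓
  (2) {key, cache, rain, power}: 0 true — none ✓
  (3) {cache, key, rain, power}: 0 true — at most one ✓
  (4) {rain, power, cache}: 0 true — at most one ✓
  (5) rain=F, cache=F — same ✓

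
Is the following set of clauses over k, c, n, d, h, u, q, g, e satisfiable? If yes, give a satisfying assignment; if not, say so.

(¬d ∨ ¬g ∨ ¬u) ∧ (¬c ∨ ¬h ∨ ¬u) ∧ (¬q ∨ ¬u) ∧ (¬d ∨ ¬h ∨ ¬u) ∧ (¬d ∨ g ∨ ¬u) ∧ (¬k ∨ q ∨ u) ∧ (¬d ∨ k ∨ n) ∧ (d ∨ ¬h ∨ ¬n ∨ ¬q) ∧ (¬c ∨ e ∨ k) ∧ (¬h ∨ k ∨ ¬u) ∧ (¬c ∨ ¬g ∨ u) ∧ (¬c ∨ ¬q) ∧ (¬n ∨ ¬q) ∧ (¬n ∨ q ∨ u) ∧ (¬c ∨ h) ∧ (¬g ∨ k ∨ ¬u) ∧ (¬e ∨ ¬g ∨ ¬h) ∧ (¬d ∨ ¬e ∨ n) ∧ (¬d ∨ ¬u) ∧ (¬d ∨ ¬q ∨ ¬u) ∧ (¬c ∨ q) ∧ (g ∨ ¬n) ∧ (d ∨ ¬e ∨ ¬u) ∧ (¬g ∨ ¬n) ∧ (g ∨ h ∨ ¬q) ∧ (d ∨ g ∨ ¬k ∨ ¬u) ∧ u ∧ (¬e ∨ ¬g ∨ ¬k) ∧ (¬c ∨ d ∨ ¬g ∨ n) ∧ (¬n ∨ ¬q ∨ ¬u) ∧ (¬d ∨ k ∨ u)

k = True, c = False, n = False, d = False, h = True, u = True, q = False, g = True, e = False

Unit clause (u) forces u = True.
In (¬q ∨ ¬u) only ¬q is left, so q = False.
In (¬d ∨ ¬u) only ¬d is left, so d = False.
In (¬c ∨ q) only ¬c is left, so c = False.
In (d ∨ ¬e ∨ ¬u) only ¬e is left, so e = False.
Set k = True.
  then (d ∨ g ∨ ¬k ∨ ¬u) forces g = True.
  then (¬g ∨ ¬n) forces n = False.
Set h = True.
All clauses satisfied.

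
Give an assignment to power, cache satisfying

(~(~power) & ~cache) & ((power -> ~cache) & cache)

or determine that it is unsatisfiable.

Case cache = True: the conjunct ~cache is False.
Case cache = False: the conjunct cache is False.
Both cases fail — unsatisfiable.

UNSATISFIABLE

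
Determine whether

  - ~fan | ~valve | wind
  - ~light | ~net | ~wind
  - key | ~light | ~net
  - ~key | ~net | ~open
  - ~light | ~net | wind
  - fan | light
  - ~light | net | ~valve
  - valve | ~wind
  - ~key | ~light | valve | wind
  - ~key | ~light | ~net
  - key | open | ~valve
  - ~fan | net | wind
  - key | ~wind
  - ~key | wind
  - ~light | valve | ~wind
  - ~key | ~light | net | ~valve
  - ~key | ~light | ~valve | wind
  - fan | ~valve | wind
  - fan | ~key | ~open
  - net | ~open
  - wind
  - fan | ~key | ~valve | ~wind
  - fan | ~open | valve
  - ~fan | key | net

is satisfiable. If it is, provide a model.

key = True, fan = True, light = False, wind = True, open = False, valve = True, net = False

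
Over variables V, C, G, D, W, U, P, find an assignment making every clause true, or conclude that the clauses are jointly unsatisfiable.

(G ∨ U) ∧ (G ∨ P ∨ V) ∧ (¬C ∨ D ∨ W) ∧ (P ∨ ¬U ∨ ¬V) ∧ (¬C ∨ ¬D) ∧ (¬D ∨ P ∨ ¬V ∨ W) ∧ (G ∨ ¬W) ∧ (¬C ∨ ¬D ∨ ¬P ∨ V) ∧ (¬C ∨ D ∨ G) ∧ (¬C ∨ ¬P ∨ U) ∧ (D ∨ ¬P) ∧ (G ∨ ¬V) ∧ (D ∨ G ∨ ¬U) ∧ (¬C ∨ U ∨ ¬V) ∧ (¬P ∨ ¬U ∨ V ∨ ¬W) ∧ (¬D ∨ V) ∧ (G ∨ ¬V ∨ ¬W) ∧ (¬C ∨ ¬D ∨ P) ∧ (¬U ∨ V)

Set V = True.
  then (G ∨ ¬V) forces G = True.
Try C = True:
  (¬C ∨ ¬D) forces D = False.
  (¬C ∨ D ∨ W) forces W = True.
  (D ∨ ¬P) forces P = False.
  (P ∨ ¬U ∨ ¬V) forces U = False.
  clause (¬C ∨ U ∨ ¬V) is falsified — backtrack.
So C = False.
Set D = False.
  then (D ∨ ¬P) forces P = False.
  then (P ∨ ¬U ∨ ¬V) forces U = False.
Set W = False.
All clauses satisfied.

V=T, C=F, G=T, D=F, W=F, U=F, P=F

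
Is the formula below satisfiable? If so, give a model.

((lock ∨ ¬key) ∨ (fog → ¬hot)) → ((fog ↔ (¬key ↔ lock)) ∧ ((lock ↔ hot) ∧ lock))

lock = True, fog = False, hot = True, key = True

  ((lock ∨ ¬key) ∨ (fog → ¬hot)) → ((fog ↔ (¬key ↔ lock)) ∧ ((lock ↔ hot) ∧ lock)) = True
    (lock ∨ ¬key) ∨ (fog → ¬hot) = True
      lock ∨ ¬key = True
        ¬key = False
      fog → ¬hot = True
        ¬hot = False
    (fog ↔ (¬key ↔ lock)) ∧ ((lock ↔ hot) ∧ lock) = True
      fog ↔ (¬key ↔ lock) = True
        ¬key ↔ lock = False
          ¬key = False
      (lock ↔ hot) ∧ lock = True
        lock ↔ hot = True
The formula evaluates to True.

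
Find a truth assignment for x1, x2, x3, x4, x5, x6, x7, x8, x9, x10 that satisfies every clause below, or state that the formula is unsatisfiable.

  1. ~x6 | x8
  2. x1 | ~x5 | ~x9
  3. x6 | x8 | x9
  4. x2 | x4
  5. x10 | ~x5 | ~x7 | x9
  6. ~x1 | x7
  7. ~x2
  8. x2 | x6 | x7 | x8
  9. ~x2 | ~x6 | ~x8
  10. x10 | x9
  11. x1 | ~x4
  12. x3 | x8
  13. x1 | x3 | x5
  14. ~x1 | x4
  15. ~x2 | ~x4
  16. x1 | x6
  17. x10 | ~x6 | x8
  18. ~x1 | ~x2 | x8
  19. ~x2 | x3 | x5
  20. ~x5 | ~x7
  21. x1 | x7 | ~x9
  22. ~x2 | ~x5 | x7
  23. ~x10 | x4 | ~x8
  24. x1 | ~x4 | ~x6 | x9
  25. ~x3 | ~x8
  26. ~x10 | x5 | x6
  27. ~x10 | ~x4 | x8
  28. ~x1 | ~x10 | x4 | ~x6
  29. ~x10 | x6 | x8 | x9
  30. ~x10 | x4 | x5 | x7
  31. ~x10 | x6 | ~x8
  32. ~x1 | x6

x1=T, x2=F, x3=F, x4=T, x5=F, x6=T, x7=T, x8=T, x9=T, x10=T

Unit clause (~x2) forces x2 = False.
In (x2 | x4) only x4 is left, so x4 = True.
In (x1 | ~x4) only x1 is left, so x1 = True.
In (~x1 | x6) only x6 is left, so x6 = True.
In (~x6 | x8) only x8 is left, so x8 = True.
In (~x1 | x7) only x7 is left, so x7 = True.
In (~x5 | ~x7) only ~x5 is left, so x5 = False.
In (~x3 | ~x8) only ~x3 is left, so x3 = False.
Set x9 = True.
Set x10 = True.
All clauses satisfied.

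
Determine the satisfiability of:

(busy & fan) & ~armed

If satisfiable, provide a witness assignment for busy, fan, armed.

busy=T, fan=T, armed=F

  busy & fan = True
  ~armed = True
Both conjuncts True, so the formula holds.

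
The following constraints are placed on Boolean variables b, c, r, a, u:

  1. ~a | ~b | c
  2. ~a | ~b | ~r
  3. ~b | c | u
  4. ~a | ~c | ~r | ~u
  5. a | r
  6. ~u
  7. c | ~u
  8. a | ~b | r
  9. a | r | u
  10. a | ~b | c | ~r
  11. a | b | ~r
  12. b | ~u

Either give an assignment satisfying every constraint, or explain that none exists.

Unit clause (~u) forces u = False.
Set b = False.
Set c = True.
Set r = False.
  then (a | r) forces a = True.
All clauses satisfied.

b = False; c = True; r = False; a = True; u = False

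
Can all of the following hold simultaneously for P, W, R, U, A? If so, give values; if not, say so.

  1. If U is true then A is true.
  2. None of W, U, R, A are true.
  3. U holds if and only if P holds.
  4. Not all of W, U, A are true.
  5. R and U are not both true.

P = False, W = False, R = False, U = False, A = False

  (1) U=F ⇒ A: vacuous ✓
  (2) {W, U, R, A}: 0 true — none ✓
  (3) U=F, P=F — same ✓
  (4) {W, U, A}: 0/3 true — not all ✓
  (5) R=F, U=F — not both ✓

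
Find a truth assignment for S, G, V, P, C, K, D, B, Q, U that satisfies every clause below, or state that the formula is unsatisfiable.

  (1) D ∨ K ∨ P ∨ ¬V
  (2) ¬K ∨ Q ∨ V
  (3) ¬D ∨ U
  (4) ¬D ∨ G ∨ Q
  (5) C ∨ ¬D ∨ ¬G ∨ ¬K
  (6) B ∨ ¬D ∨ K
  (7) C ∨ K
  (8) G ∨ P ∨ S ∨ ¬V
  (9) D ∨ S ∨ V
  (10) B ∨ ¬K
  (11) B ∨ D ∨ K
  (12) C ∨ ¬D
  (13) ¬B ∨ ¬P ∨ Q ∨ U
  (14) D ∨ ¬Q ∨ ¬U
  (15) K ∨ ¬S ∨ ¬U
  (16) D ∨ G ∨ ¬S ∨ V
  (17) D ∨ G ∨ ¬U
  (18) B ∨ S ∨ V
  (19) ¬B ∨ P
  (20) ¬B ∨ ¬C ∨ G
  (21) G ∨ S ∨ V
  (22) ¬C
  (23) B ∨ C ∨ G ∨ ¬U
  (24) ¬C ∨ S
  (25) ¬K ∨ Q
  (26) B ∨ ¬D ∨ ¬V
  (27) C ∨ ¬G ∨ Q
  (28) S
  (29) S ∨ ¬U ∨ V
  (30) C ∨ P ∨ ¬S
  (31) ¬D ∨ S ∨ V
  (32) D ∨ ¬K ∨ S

S = True; G = True; V = False; P = True; C = False; K = True; D = False; B = True; Q = True; U = False

Unit clause (¬C) forces C = False.
Unit clause (S) forces S = True.
In (C ∨ P ∨ ¬S) only P is left, so P = True.
In (C ∨ K) only K is left, so K = True.
In (B ∨ ¬K) only B is left, so B = True.
In (C ∨ ¬D) only ¬D is left, so D = False.
In (¬K ∨ Q) only Q is left, so Q = True.
In (D ∨ ¬Q ∨ ¬U) only ¬U is left, so U = False.
Set G = True.
Set V = False.
All clauses satisfied.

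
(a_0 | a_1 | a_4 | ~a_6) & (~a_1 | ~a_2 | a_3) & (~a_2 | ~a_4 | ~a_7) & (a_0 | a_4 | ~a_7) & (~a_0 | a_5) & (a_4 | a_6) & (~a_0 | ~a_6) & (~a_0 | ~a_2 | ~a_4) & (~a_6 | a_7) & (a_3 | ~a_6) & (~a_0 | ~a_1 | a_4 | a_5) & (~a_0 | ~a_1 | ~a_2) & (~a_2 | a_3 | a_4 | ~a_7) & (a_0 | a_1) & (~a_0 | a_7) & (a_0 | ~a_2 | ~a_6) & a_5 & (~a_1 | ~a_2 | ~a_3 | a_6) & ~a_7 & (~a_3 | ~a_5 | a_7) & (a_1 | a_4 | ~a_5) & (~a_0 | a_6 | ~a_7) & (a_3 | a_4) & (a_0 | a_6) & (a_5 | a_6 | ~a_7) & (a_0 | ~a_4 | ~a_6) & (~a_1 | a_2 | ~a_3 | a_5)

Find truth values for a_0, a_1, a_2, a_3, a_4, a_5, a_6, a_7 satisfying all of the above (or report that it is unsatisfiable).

No satisfying assignment exists.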